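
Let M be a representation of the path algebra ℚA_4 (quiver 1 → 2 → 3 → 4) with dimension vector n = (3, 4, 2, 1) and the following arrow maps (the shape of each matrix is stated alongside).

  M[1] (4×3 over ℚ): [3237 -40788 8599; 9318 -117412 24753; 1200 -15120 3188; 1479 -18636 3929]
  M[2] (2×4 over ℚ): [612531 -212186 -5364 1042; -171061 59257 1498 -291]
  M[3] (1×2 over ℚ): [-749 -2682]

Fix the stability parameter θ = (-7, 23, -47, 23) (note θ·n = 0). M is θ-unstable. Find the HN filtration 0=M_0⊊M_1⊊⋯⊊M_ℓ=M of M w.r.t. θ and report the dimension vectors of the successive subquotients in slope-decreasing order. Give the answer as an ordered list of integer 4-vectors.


Interval decomposition of M: I[1,1], I[1,3], I[1,4], I[2,2]^2.
HN type (ℓ=3): μ^(1)=23; μ^(2)=-7; μ^(3)=-31/3

((0, 2, 0, 1); (1, 0, 0, 0); (2, 2, 2, 0))


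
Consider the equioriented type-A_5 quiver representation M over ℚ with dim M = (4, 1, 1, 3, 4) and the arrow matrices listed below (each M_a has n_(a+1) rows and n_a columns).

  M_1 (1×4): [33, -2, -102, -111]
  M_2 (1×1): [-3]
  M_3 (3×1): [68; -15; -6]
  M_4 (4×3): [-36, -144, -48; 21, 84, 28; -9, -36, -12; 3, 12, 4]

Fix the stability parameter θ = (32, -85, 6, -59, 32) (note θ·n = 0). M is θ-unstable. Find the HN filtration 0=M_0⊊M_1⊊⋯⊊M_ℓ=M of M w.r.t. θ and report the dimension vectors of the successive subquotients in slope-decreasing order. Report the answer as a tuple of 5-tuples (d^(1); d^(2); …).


Via rank(M_{q-1}∘⋯∘M_p): M ≅ I[1,1]^3, I[1,4], I[4,4], I[4,5], I[5,5]^3.
μ_θ-semistable layers: μ^(1)=32; μ^(2)=-53/2; μ^(3)=-59

((3, 0, 0, 0, 4); (1, 1, 1, 1, 0); (0, 0, 0, 2, 0))


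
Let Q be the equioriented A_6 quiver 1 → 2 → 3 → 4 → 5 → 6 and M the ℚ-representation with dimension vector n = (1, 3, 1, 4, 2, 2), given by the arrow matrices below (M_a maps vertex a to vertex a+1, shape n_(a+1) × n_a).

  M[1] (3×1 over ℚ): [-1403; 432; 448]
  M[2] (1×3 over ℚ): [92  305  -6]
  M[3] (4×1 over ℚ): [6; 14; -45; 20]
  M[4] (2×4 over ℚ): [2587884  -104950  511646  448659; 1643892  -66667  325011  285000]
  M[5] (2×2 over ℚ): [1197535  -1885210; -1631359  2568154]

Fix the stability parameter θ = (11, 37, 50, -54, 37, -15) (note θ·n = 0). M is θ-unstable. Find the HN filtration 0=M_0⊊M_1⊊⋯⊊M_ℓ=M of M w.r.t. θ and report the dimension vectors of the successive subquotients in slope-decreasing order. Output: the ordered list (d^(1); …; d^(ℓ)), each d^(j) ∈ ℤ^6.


Interval decomposition of M: I[1,5], I[2,2]^2, I[4,4]^2, I[4,6], I[6,6].
HN type (ℓ=4): μ^(1)=37; μ^(2)=11; μ^(3)=-15; μ^(4)=-54

((0, 2, 0, 0, 1, 0); (1, 1, 1, 1, 1, 1); (0, 0, 0, 0, 0, 1); (0, 0, 0, 3, 0, 0))


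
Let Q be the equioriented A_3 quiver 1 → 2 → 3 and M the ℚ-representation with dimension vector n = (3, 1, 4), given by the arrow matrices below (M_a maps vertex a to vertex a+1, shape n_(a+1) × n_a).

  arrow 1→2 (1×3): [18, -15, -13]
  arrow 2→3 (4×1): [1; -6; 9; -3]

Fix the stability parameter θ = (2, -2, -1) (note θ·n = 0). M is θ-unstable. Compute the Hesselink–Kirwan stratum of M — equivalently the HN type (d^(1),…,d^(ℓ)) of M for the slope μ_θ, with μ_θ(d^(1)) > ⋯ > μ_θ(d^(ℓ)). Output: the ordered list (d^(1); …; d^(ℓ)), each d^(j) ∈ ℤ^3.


Interval decomposition of M: I[1,1]^2, I[1,3], I[3,3]^3.
HN type (ℓ=3): μ^(1)=2; μ^(2)=-1/3; μ^(3)=-1

((2, 0, 0); (1, 1, 1); (0, 0, 3))


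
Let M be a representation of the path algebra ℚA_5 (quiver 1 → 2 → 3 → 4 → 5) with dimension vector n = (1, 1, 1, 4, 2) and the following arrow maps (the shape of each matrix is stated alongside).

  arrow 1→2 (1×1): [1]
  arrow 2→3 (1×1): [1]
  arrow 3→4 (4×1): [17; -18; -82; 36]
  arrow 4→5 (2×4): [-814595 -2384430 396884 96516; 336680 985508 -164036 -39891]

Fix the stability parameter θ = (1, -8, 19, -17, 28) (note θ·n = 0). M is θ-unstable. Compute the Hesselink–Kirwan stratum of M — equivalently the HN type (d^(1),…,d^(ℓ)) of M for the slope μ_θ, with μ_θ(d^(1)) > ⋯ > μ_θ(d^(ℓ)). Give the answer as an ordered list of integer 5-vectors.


Via rank(M_{q-1}∘⋯∘M_p): M ≅ I[1,5], I[4,4]^2, I[4,5].
μ_θ-semistable layers: μ^(1)=28; μ^(2)=1; μ^(3)=-7/2; μ^(4)=-17

((0, 0, 0, 0, 2); (0, 0, 1, 1, 0); (1, 1, 0, 0, 0); (0, 0, 0, 3, 0))


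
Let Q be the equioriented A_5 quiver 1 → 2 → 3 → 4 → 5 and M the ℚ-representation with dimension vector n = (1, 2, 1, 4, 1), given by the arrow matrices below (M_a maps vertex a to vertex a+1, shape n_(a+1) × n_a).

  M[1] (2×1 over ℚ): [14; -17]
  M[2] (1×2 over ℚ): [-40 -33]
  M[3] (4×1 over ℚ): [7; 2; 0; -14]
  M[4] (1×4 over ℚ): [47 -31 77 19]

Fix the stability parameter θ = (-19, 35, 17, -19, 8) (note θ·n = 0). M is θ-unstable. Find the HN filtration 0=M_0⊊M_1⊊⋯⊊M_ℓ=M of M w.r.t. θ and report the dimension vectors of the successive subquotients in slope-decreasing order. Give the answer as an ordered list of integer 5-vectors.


Interval decomposition of M: I[1,5], I[2,2], I[4,4]^3.
HN type (ℓ=3): μ^(1)=35; μ^(2)=41/4; μ^(3)=-19

((0, 1, 0, 0, 0); (0, 1, 1, 1, 1); (1, 0, 0, 3, 0))


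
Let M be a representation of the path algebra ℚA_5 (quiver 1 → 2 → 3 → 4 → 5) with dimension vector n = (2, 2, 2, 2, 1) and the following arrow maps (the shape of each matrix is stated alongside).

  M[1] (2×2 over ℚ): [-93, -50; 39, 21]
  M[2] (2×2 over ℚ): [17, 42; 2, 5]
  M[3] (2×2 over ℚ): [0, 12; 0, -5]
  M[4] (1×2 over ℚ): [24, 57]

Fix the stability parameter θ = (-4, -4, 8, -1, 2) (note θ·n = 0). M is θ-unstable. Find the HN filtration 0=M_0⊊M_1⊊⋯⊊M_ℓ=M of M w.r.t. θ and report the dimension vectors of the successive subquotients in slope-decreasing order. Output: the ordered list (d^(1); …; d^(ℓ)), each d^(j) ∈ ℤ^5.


Via rank(M_{q-1}∘⋯∘M_p): M ≅ I[1,3], I[1,5], I[4,4].
μ_θ-semistable layers: μ^(1)=8; μ^(2)=3; μ^(3)=-1; μ^(4)=-4

((0, 0, 1, 0, 0); (0, 0, 1, 1, 1); (0, 0, 0, 1, 0); (2, 2, 0, 0, 0))


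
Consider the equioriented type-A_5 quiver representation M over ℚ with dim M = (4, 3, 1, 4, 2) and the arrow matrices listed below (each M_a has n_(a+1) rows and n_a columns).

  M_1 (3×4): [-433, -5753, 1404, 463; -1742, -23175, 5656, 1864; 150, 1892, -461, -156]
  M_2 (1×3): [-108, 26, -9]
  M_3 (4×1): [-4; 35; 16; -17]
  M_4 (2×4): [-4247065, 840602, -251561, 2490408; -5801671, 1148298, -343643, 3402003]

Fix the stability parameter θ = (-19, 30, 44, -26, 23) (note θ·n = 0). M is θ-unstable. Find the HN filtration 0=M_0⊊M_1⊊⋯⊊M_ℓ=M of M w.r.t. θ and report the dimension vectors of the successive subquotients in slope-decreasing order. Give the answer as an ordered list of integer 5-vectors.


Via rank(M_{q-1}∘⋯∘M_p): M ≅ I[1,1], I[1,2]^2, I[1,5], I[4,4]^2, I[4,5].
μ_θ-semistable layers: μ^(1)=30; μ^(2)=23; μ^(3)=16; μ^(4)=-19; μ^(5)=-26

((0, 2, 0, 0, 0); (0, 0, 0, 0, 2); (0, 1, 1, 1, 0); (4, 0, 0, 0, 0); (0, 0, 0, 3, 0))


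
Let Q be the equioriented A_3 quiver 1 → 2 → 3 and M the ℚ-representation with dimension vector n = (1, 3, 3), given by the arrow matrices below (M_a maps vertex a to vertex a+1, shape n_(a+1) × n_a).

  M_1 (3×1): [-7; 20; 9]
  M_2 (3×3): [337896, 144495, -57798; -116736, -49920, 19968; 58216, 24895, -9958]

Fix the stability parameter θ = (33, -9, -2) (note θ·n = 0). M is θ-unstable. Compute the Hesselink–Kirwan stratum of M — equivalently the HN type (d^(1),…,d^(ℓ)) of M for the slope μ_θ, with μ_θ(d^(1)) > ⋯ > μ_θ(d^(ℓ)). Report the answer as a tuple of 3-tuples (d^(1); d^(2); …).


Interval decomposition of M: I[1,3], I[2,2]^2, I[3,3]^2.
HN type (ℓ=3): μ^(1)=22/3; μ^(2)=-2; μ^(3)=-9

((1, 1, 1); (0, 0, 2); (0, 2, 0))


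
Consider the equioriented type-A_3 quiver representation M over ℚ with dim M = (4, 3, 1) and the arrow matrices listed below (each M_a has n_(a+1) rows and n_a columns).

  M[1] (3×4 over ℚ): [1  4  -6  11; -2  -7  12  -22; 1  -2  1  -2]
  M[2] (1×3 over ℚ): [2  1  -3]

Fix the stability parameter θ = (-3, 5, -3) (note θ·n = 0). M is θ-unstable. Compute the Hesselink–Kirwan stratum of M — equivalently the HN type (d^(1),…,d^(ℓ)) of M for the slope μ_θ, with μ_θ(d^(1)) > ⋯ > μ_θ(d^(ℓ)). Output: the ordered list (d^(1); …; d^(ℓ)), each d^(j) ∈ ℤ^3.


Interval decomposition of M: I[1,1], I[1,2]^2, I[1,3].
HN type (ℓ=3): μ^(1)=5; μ^(2)=1; μ^(3)=-3

((0, 2, 0); (0, 1, 1); (4, 0, 0))


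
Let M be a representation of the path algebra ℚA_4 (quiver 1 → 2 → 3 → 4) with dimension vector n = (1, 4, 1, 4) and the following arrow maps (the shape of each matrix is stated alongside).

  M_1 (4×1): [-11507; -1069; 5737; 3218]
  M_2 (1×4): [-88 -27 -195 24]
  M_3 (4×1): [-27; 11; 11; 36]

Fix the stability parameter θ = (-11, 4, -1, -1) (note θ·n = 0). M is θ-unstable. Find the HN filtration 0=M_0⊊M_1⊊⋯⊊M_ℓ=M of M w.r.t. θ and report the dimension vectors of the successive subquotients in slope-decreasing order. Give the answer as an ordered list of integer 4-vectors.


Interval decomposition of M: I[1,4], I[2,2]^3, I[4,4]^3.
HN type (ℓ=4): μ^(1)=4; μ^(2)=2/3; μ^(3)=-1; μ^(4)=-11

((0, 3, 0, 0); (0, 1, 1, 1); (0, 0, 0, 3); (1, 0, 0, 0))


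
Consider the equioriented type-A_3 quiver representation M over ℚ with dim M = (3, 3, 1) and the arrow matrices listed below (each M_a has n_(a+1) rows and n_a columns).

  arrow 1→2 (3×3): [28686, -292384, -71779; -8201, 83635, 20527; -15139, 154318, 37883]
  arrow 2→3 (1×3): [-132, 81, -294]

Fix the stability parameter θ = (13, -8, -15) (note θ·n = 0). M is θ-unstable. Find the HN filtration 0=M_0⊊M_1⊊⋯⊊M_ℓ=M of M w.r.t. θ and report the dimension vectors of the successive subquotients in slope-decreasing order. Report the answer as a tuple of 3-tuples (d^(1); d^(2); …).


Barcode: M ≅ I[1,2]^2, I[1,3]. HN layers by μ_θ (2 steps, strictly decreasing):
  μ^(1)=5/2; μ^(2)=-10/3

((2, 2, 0); (1, 1, 1))


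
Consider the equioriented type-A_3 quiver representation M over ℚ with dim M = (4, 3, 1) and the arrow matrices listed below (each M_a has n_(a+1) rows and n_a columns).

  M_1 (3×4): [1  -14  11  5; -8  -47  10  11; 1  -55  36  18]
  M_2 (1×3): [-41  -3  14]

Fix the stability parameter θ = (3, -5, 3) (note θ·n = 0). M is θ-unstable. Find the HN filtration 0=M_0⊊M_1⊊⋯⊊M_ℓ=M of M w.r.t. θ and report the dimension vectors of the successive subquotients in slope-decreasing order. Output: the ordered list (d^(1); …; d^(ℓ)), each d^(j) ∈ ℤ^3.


Via rank(M_{q-1}∘⋯∘M_p): M ≅ I[1,1], I[1,2]^2, I[1,3].
μ_θ-semistable layers: μ^(1)=3; μ^(2)=-1

((1, 0, 1); (3, 3, 0))


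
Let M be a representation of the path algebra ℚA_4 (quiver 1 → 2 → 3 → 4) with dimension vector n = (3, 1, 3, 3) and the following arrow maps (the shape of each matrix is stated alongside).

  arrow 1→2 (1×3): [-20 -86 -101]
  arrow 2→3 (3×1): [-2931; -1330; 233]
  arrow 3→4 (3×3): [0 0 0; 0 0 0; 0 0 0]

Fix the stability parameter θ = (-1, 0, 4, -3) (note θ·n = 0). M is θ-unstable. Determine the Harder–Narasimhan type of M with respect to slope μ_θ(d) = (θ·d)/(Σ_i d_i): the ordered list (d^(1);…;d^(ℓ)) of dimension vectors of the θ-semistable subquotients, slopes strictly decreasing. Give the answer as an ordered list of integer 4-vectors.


Interval decomposition of M: I[1,1]^2, I[1,3], I[3,3]^2, I[4,4]^3.
HN type (ℓ=4): μ^(1)=4; μ^(2)=0; μ^(3)=-1; μ^(4)=-3

((0, 0, 3, 0); (0, 1, 0, 0); (3, 0, 0, 0); (0, 0, 0, 3))


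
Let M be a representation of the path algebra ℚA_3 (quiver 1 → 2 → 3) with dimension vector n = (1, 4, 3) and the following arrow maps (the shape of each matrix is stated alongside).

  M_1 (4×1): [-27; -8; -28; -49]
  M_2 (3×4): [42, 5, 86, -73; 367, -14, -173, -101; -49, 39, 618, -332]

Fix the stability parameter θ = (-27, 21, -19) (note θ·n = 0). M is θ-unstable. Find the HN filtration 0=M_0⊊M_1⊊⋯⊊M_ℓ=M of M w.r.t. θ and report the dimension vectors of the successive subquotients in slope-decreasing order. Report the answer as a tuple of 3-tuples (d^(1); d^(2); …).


Via rank(M_{q-1}∘⋯∘M_p): M ≅ I[1,3], I[2,2], I[2,3]^2.
μ_θ-semistable layers: μ^(1)=21; μ^(2)=1; μ^(3)=-27

((0, 1, 0); (0, 3, 3); (1, 0, 0))


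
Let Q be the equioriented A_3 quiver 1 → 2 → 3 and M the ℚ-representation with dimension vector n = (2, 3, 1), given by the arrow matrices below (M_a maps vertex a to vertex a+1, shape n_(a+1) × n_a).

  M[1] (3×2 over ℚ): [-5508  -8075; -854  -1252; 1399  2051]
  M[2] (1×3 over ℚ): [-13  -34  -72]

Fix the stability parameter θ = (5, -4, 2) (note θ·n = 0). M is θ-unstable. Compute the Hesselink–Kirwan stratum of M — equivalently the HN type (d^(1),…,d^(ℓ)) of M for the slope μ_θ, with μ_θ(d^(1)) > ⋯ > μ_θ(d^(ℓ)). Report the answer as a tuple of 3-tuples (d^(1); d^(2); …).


Interval decomposition of M: I[1,2], I[1,3], I[2,2].
HN type (ℓ=3): μ^(1)=2; μ^(2)=1/2; μ^(3)=-4

((0, 0, 1); (2, 2, 0); (0, 1, 0))


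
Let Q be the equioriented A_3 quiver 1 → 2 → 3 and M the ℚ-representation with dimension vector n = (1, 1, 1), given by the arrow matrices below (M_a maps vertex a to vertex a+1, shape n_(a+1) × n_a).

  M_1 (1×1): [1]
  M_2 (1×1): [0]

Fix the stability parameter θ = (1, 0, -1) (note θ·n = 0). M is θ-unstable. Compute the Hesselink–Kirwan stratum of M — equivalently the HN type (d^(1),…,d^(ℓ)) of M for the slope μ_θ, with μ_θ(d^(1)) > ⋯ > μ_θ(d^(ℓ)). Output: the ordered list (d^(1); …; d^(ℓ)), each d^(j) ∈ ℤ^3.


Interval decomposition of M: I[1,2], I[3,3].
HN type (ℓ=2): μ^(1)=1/2; μ^(2)=-1

((1, 1, 0); (0, 0, 1))


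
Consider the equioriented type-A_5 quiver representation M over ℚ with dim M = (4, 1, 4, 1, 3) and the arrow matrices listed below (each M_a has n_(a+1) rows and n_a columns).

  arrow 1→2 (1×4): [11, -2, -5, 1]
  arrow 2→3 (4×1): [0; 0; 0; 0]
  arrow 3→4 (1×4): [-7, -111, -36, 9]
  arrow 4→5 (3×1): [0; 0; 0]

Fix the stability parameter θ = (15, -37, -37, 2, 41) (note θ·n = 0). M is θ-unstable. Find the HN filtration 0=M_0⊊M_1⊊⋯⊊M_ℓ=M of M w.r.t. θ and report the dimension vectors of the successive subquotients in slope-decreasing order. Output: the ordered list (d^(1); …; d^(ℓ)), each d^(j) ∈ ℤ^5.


Interval decomposition of M: I[1,1]^3, I[1,2], I[3,3]^3, I[3,4], I[5,5]^3.
HN type (ℓ=5): μ^(1)=41; μ^(2)=15; μ^(3)=2; μ^(4)=-11; μ^(5)=-37

((0, 0, 0, 0, 3); (3, 0, 0, 0, 0); (0, 0, 0, 1, 0); (1, 1, 0, 0, 0); (0, 0, 4, 0, 0))


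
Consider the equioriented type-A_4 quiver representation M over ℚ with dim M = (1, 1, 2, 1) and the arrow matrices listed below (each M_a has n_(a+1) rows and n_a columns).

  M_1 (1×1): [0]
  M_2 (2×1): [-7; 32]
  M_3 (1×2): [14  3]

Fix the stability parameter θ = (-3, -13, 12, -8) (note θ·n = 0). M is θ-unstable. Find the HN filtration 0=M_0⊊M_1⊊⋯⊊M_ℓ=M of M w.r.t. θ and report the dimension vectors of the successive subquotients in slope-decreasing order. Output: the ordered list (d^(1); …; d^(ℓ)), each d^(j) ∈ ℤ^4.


Barcode: M ≅ I[1,1], I[2,4], I[3,3]. HN layers by μ_θ (4 steps, strictly decreasing):
  μ^(1)=12; μ^(2)=2; μ^(3)=-3; μ^(4)=-13

((0, 0, 1, 0); (0, 0, 1, 1); (1, 0, 0, 0); (0, 1, 0, 0))


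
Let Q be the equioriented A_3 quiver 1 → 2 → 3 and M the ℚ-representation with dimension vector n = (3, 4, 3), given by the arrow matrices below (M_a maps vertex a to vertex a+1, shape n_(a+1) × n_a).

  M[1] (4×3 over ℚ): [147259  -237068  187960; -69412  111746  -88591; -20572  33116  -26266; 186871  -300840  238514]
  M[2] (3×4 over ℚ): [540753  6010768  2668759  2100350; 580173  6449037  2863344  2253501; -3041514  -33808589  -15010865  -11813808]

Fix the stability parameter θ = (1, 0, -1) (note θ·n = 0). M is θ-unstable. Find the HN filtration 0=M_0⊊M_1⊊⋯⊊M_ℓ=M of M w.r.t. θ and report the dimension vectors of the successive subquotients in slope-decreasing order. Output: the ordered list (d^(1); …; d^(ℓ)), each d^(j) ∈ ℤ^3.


Barcode: M ≅ I[1,1], I[1,3]^2, I[2,2], I[2,3]. HN layers by μ_θ (3 steps, strictly decreasing):
  μ^(1)=1; μ^(2)=0; μ^(3)=-1/2

((1, 0, 0); (2, 3, 2); (0, 1, 1))


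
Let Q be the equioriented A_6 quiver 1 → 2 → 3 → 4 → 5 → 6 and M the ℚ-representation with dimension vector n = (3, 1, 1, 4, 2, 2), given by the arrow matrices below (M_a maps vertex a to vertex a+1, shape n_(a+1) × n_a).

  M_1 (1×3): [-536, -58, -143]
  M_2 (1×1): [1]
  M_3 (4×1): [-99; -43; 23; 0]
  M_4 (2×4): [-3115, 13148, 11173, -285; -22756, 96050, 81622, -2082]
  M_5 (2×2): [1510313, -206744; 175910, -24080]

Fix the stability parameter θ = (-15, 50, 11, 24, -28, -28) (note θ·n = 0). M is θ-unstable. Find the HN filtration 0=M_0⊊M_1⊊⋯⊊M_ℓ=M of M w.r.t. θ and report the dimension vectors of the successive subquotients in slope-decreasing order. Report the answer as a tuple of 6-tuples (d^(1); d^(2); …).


Interval decomposition of M: I[1,1]^2, I[1,4], I[4,4], I[4,5], I[4,6], I[6,6].
HN type (ℓ=6): μ^(1)=85/3; μ^(2)=24; μ^(3)=-2; μ^(4)=-32/3; μ^(5)=-15; μ^(6)=-28

((0, 1, 1, 1, 0, 0); (0, 0, 0, 1, 0, 0); (0, 0, 0, 1, 1, 0); (0, 0, 0, 1, 1, 1); (3, 0, 0, 0, 0, 0); (0, 0, 0, 0, 0, 1))


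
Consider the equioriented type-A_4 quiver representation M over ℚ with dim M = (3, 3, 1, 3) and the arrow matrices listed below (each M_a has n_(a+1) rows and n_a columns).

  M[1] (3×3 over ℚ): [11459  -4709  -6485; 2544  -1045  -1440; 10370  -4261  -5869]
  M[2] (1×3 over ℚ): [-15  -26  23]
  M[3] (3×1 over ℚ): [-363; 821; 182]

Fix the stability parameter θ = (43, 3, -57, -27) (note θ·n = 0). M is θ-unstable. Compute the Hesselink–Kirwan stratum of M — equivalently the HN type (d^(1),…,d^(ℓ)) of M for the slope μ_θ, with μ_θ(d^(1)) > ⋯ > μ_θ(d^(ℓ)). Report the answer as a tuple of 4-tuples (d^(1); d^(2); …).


Via rank(M_{q-1}∘⋯∘M_p): M ≅ I[1,2]^2, I[1,4], I[4,4]^2.
μ_θ-semistable layers: μ^(1)=23; μ^(2)=-19/2; μ^(3)=-27

((2, 2, 0, 0); (1, 1, 1, 1); (0, 0, 0, 2))


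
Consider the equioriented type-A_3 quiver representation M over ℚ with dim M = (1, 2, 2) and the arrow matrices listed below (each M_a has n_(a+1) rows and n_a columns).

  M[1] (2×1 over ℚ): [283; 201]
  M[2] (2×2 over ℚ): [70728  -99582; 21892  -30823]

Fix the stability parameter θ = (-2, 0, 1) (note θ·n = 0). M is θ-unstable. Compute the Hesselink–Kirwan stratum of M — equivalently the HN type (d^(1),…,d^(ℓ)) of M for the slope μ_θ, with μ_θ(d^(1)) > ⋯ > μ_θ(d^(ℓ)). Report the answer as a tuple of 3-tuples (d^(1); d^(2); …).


Barcode: M ≅ I[1,3], I[2,2], I[3,3]. HN layers by μ_θ (3 steps, strictly decreasing):
  μ^(1)=1; μ^(2)=0; μ^(3)=-2

((0, 0, 2); (0, 2, 0); (1, 0, 0))


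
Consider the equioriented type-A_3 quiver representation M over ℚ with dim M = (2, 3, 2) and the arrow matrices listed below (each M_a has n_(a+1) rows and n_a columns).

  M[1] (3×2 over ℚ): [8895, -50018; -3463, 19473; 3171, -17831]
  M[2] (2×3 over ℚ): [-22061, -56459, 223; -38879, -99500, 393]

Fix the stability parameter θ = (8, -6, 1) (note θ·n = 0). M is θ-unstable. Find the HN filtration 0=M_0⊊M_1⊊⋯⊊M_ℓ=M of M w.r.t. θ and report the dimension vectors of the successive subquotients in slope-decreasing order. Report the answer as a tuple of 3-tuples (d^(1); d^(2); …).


Interval decomposition of M: I[1,3]^2, I[2,2].
HN type (ℓ=2): μ^(1)=1; μ^(2)=-6

((2, 2, 2); (0, 1, 0))


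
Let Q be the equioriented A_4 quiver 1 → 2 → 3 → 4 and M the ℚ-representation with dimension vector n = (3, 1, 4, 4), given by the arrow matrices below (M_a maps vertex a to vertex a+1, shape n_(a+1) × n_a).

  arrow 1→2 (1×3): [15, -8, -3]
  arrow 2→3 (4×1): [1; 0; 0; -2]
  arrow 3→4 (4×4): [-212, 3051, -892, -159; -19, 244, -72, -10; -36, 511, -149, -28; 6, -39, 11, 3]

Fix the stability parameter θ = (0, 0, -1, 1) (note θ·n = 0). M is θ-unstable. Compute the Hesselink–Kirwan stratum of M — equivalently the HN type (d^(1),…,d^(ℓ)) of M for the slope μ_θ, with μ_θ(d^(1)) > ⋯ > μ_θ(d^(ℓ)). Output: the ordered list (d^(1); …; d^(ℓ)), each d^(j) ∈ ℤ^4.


Via rank(M_{q-1}∘⋯∘M_p): M ≅ I[1,1]^2, I[1,4], I[3,4]^3.
μ_θ-semistable layers: μ^(1)=1; μ^(2)=0; μ^(3)=-1/3; μ^(4)=-1

((0, 0, 0, 4); (2, 0, 0, 0); (1, 1, 1, 0); (0, 0, 3, 0))


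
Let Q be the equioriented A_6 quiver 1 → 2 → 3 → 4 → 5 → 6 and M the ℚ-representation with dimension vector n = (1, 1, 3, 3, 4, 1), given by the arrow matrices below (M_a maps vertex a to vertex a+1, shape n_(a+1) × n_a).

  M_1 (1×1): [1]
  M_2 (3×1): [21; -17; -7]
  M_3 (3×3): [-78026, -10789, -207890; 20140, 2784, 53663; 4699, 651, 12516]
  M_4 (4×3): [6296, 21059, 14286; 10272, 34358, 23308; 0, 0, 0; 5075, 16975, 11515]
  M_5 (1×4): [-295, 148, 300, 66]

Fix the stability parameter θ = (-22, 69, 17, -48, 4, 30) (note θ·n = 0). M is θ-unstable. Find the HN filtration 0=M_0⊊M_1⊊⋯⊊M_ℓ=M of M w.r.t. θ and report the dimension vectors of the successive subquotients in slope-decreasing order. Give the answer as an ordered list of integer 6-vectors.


Via rank(M_{q-1}∘⋯∘M_p): M ≅ I[1,6], I[3,4], I[3,5], I[5,5]^2.
μ_θ-semistable layers: μ^(1)=30; μ^(2)=21/2; μ^(3)=4; μ^(4)=-31/2; μ^(5)=-22

((0, 0, 0, 0, 0, 1); (0, 1, 1, 1, 1, 0); (0, 0, 0, 0, 3, 0); (0, 0, 2, 2, 0, 0); (1, 0, 0, 0, 0, 0))


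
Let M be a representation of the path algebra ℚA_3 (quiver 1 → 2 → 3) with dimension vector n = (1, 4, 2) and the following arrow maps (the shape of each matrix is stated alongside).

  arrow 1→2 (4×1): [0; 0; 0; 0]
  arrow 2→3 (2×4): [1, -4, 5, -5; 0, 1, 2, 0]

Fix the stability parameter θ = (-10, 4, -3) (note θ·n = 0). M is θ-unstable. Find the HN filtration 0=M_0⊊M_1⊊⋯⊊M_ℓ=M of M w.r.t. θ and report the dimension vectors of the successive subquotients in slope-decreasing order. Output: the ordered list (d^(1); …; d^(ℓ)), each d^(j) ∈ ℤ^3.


Interval decomposition of M: I[1,1], I[2,2]^2, I[2,3]^2.
HN type (ℓ=3): μ^(1)=4; μ^(2)=1/2; μ^(3)=-10

((0, 2, 0); (0, 2, 2); (1, 0, 0))


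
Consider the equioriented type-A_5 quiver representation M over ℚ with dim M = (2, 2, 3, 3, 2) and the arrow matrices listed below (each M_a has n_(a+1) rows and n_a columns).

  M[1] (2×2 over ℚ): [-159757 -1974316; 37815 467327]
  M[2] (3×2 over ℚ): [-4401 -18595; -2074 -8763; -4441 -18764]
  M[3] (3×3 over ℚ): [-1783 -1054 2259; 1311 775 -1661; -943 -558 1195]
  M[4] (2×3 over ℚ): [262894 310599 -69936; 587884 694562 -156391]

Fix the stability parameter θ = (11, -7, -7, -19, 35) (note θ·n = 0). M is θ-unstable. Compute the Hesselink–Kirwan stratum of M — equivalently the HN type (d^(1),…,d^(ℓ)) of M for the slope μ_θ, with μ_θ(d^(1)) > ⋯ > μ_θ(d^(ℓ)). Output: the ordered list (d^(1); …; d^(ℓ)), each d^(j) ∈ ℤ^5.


Interval decomposition of M: I[1,3], I[1,5], I[3,5], I[4,4].
HN type (ℓ=5): μ^(1)=35; μ^(2)=-1; μ^(3)=-11/2; μ^(4)=-13; μ^(5)=-19

((0, 0, 0, 0, 2); (1, 1, 1, 0, 0); (1, 1, 1, 1, 0); (0, 0, 1, 1, 0); (0, 0, 0, 1, 0))


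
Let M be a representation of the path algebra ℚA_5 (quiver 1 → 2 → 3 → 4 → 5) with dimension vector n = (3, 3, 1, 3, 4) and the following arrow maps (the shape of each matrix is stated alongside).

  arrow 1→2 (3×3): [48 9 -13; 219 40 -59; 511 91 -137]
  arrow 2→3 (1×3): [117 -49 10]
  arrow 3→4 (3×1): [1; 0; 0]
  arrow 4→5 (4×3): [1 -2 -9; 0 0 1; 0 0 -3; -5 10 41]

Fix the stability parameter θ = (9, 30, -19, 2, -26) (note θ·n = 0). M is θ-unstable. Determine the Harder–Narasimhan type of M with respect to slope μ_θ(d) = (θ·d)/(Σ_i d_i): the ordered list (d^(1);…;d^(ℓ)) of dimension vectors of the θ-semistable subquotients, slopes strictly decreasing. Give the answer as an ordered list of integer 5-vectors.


Barcode: M ≅ I[1,2]^2, I[1,5], I[4,4], I[4,5], I[5,5]^2. HN layers by μ_θ (6 steps, strictly decreasing):
  μ^(1)=30; μ^(2)=9; μ^(3)=2; μ^(4)=-4/5; μ^(5)=-12; μ^(6)=-26

((0, 2, 0, 0, 0); (2, 0, 0, 0, 0); (0, 0, 0, 1, 0); (1, 1, 1, 1, 1); (0, 0, 0, 1, 1); (0, 0, 0, 0, 2))


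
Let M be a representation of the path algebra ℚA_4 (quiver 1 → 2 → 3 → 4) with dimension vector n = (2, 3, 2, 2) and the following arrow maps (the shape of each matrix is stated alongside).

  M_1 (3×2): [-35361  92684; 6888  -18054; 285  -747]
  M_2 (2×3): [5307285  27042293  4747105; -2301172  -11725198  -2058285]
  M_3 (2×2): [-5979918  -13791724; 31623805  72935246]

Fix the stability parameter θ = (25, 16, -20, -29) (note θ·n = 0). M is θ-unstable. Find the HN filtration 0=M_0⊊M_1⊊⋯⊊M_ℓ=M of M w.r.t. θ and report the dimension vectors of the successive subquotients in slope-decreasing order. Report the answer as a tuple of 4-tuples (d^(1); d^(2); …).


Interval decomposition of M: I[1,4]^2, I[2,2].
HN type (ℓ=2): μ^(1)=16; μ^(2)=-2

((0, 1, 0, 0); (2, 2, 2, 2))


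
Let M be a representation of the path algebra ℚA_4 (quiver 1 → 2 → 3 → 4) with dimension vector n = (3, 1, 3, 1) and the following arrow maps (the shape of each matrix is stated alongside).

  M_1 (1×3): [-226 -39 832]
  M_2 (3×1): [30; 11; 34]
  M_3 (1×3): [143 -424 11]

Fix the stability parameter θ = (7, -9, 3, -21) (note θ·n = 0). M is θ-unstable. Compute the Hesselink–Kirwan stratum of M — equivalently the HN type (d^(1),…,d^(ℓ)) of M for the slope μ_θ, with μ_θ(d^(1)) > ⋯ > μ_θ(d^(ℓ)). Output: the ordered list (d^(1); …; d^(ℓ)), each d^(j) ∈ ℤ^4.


Barcode: M ≅ I[1,1]^2, I[1,3], I[3,3], I[3,4]. HN layers by μ_θ (4 steps, strictly decreasing):
  μ^(1)=7; μ^(2)=3; μ^(3)=-1; μ^(4)=-9

((2, 0, 0, 0); (0, 0, 2, 0); (1, 1, 0, 0); (0, 0, 1, 1))


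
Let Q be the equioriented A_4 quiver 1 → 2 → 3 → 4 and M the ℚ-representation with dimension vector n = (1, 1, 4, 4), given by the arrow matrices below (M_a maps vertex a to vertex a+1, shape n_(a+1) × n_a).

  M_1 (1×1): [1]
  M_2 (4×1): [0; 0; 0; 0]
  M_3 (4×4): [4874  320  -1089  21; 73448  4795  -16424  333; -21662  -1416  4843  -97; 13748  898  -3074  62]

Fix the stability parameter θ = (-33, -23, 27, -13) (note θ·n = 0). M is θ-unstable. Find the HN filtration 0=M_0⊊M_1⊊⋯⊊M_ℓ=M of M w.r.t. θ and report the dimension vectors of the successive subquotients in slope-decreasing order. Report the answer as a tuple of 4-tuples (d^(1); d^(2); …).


Via rank(M_{q-1}∘⋯∘M_p): M ≅ I[1,2], I[3,3], I[3,4]^3, I[4,4].
μ_θ-semistable layers: μ^(1)=27; μ^(2)=7; μ^(3)=-13; μ^(4)=-23; μ^(5)=-33

((0, 0, 1, 0); (0, 0, 3, 3); (0, 0, 0, 1); (0, 1, 0, 0); (1, 0, 0, 0))


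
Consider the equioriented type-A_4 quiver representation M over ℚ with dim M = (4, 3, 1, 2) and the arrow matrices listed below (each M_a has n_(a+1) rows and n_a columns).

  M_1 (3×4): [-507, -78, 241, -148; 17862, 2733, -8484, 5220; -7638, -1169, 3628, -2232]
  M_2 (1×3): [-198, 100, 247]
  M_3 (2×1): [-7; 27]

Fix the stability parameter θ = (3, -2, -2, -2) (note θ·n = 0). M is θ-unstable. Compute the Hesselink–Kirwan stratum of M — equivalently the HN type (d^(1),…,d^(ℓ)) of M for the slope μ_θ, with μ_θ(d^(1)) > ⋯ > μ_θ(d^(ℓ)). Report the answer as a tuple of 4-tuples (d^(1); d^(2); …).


Interval decomposition of M: I[1,1], I[1,2]^2, I[1,4], I[4,4].
HN type (ℓ=4): μ^(1)=3; μ^(2)=1/2; μ^(3)=-3/4; μ^(4)=-2

((1, 0, 0, 0); (2, 2, 0, 0); (1, 1, 1, 1); (0, 0, 0, 1))


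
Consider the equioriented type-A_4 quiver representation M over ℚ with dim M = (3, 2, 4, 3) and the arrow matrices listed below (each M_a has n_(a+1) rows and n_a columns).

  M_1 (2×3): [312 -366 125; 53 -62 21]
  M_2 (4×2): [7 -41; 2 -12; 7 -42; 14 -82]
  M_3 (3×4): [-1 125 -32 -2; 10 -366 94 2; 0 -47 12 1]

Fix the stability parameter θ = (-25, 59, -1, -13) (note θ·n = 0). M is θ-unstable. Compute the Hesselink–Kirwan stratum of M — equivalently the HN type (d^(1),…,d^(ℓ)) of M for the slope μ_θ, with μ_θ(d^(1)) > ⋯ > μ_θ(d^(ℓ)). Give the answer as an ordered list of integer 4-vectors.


Interval decomposition of M: I[1,1], I[1,4]^2, I[3,3], I[3,4].
HN type (ℓ=4): μ^(1)=15; μ^(2)=-1; μ^(3)=-7; μ^(4)=-25

((0, 2, 2, 2); (0, 0, 1, 0); (0, 0, 1, 1); (3, 0, 0, 0))


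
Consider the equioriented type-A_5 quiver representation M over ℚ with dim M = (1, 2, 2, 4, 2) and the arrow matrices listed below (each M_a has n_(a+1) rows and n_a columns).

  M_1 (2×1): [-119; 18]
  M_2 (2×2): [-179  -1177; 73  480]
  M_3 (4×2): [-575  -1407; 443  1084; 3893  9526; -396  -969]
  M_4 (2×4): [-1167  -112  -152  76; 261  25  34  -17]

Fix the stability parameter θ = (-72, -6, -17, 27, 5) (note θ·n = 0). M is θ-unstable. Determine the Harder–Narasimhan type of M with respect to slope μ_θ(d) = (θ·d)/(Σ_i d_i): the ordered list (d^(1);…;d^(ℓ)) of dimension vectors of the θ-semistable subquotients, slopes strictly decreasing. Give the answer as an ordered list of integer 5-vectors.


Interval decomposition of M: I[1,4], I[2,5], I[4,4], I[4,5].
HN type (ℓ=4): μ^(1)=27; μ^(2)=16; μ^(3)=-23/2; μ^(4)=-72

((0, 0, 0, 2, 0); (0, 0, 0, 2, 2); (0, 2, 2, 0, 0); (1, 0, 0, 0, 0))


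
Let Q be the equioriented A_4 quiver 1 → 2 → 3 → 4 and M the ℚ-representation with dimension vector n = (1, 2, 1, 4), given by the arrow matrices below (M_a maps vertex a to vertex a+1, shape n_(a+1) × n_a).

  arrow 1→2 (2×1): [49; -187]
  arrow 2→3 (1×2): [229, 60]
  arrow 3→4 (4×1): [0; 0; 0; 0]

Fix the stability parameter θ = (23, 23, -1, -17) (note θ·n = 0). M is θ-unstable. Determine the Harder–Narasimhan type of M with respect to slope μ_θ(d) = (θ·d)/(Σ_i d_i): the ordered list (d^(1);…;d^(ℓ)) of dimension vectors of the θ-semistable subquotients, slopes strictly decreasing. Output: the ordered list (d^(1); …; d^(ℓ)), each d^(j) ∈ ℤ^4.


Interval decomposition of M: I[1,3], I[2,2], I[4,4]^4.
HN type (ℓ=3): μ^(1)=23; μ^(2)=15; μ^(3)=-17

((0, 1, 0, 0); (1, 1, 1, 0); (0, 0, 0, 4))


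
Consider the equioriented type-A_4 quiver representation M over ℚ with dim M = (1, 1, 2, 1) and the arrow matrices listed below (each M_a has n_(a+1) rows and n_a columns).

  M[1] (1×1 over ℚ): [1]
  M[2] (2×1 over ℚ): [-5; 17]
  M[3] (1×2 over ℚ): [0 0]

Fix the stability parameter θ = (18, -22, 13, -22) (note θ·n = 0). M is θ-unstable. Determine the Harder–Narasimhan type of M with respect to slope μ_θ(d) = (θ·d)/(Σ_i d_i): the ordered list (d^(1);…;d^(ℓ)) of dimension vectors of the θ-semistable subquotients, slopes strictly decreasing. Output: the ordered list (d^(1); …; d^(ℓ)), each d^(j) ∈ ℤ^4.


Interval decomposition of M: I[1,3], I[3,3], I[4,4].
HN type (ℓ=3): μ^(1)=13; μ^(2)=-2; μ^(3)=-22

((0, 0, 2, 0); (1, 1, 0, 0); (0, 0, 0, 1))


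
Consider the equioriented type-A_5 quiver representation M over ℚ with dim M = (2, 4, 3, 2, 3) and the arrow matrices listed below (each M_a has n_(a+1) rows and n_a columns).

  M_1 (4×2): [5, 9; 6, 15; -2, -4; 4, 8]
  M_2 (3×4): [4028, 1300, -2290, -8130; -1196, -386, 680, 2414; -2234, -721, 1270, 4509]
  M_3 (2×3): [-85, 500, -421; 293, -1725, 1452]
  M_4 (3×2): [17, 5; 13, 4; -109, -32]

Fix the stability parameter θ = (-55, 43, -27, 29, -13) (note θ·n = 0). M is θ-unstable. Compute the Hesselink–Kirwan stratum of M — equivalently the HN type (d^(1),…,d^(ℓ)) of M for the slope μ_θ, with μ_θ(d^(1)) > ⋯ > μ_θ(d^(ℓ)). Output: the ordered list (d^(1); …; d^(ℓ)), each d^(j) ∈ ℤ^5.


Barcode: M ≅ I[1,2], I[1,5], I[2,2], I[2,5], I[3,3], I[5,5]. HN layers by μ_θ (5 steps, strictly decreasing):
  μ^(1)=43; μ^(2)=8; μ^(3)=-13; μ^(4)=-27; μ^(5)=-55

((0, 2, 0, 0, 0); (0, 2, 2, 2, 2); (0, 0, 0, 0, 1); (0, 0, 1, 0, 0); (2, 0, 0, 0, 0))


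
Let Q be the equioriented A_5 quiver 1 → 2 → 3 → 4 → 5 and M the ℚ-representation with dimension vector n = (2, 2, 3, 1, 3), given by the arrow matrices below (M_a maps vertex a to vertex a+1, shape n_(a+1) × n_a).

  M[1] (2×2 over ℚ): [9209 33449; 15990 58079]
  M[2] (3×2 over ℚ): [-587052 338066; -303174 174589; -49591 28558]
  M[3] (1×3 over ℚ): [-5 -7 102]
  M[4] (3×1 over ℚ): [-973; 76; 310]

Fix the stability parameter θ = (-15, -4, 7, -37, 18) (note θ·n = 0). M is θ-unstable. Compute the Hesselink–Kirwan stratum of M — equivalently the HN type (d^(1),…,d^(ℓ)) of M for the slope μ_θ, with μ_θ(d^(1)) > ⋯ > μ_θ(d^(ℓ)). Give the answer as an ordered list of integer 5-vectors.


Interval decomposition of M: I[1,3], I[1,5], I[3,3], I[5,5]^2.
HN type (ℓ=5): μ^(1)=18; μ^(2)=7; μ^(3)=-4; μ^(4)=-34/3; μ^(5)=-15

((0, 0, 0, 0, 3); (0, 0, 2, 0, 0); (0, 1, 0, 0, 0); (0, 1, 1, 1, 0); (2, 0, 0, 0, 0))


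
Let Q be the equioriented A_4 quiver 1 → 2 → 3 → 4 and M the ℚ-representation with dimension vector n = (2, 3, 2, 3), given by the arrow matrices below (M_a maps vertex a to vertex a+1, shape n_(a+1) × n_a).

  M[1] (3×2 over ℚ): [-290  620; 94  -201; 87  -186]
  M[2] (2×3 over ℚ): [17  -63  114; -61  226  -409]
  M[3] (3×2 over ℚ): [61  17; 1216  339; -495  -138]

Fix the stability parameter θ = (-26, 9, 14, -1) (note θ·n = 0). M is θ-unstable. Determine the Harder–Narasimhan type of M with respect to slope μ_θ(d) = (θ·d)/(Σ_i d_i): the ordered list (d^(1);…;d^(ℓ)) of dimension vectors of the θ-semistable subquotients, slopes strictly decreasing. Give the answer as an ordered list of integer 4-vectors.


Interval decomposition of M: I[1,4]^2, I[2,2], I[4,4].
HN type (ℓ=4): μ^(1)=9; μ^(2)=22/3; μ^(3)=-1; μ^(4)=-26

((0, 1, 0, 0); (0, 2, 2, 2); (0, 0, 0, 1); (2, 0, 0, 0))


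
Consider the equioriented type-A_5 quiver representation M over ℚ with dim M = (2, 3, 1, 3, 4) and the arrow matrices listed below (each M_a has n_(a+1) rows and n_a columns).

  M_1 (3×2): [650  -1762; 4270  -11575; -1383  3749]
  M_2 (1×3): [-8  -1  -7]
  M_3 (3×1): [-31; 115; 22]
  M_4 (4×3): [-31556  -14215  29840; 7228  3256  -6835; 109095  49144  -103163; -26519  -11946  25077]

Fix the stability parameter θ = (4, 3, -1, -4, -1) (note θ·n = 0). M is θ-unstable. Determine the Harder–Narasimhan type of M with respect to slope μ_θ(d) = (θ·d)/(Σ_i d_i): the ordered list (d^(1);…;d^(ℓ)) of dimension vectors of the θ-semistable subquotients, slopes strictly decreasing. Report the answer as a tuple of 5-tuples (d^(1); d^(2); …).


Via rank(M_{q-1}∘⋯∘M_p): M ≅ I[1,2], I[1,5], I[2,2], I[4,5]^2, I[5,5].
μ_θ-semistable layers: μ^(1)=7/2; μ^(2)=3; μ^(3)=1/5; μ^(4)=-1; μ^(5)=-4

((1, 1, 0, 0, 0); (0, 1, 0, 0, 0); (1, 1, 1, 1, 1); (0, 0, 0, 0, 3); (0, 0, 0, 2, 0))


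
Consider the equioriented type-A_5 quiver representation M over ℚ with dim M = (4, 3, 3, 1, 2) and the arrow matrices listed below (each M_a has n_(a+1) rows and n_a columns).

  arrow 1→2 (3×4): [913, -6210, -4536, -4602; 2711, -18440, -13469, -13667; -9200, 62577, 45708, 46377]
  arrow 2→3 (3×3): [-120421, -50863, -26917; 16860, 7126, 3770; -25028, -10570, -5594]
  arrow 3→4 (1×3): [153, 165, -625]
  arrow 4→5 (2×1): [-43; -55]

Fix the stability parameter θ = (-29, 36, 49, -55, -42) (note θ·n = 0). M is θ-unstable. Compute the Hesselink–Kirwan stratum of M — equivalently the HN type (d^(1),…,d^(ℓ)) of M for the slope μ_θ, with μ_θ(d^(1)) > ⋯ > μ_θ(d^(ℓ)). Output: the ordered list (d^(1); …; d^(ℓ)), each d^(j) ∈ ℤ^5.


Via rank(M_{q-1}∘⋯∘M_p): M ≅ I[1,1], I[1,3]^2, I[1,5], I[5,5].
μ_θ-semistable layers: μ^(1)=49; μ^(2)=36; μ^(3)=-3; μ^(4)=-29; μ^(5)=-42

((0, 0, 2, 0, 0); (0, 2, 0, 0, 0); (0, 1, 1, 1, 1); (4, 0, 0, 0, 0); (0, 0, 0, 0, 1))


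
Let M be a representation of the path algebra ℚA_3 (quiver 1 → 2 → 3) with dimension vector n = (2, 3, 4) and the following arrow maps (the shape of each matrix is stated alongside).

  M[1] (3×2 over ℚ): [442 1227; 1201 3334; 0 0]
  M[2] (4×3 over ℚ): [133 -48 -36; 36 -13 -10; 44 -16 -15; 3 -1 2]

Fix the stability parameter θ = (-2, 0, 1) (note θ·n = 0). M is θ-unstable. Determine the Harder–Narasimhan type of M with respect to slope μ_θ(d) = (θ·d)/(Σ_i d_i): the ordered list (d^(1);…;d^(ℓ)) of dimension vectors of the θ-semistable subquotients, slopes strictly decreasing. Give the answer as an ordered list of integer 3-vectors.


Interval decomposition of M: I[1,3]^2, I[2,3], I[3,3].
HN type (ℓ=3): μ^(1)=1; μ^(2)=0; μ^(3)=-2

((0, 0, 4); (0, 3, 0); (2, 0, 0))


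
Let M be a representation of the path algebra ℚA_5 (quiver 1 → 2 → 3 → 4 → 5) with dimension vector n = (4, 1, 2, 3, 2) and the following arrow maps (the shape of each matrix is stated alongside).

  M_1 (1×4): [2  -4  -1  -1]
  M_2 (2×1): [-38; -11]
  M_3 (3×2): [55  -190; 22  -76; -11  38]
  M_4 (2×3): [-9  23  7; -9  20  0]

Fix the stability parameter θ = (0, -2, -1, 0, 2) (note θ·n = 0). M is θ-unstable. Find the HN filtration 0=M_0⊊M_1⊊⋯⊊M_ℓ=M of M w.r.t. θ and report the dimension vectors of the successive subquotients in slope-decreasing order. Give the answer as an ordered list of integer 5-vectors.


Via rank(M_{q-1}∘⋯∘M_p): M ≅ I[1,1]^3, I[1,3], I[3,5], I[4,4], I[4,5].
μ_θ-semistable layers: μ^(1)=2; μ^(2)=0; μ^(3)=-1

((0, 0, 0, 0, 2); (3, 0, 0, 3, 0); (1, 1, 2, 0, 0))


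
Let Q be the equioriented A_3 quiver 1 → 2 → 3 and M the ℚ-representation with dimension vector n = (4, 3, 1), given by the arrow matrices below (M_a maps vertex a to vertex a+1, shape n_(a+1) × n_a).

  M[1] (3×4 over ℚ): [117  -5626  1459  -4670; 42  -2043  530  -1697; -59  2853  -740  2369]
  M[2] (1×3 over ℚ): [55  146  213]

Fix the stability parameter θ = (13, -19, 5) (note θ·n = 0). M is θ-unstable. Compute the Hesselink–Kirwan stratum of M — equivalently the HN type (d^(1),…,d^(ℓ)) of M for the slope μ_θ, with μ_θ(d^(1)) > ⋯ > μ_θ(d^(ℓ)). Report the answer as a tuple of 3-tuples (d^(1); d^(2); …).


Via rank(M_{q-1}∘⋯∘M_p): M ≅ I[1,1], I[1,2]^2, I[1,3].
μ_θ-semistable layers: μ^(1)=13; μ^(2)=5; μ^(3)=-3

((1, 0, 0); (0, 0, 1); (3, 3, 0))


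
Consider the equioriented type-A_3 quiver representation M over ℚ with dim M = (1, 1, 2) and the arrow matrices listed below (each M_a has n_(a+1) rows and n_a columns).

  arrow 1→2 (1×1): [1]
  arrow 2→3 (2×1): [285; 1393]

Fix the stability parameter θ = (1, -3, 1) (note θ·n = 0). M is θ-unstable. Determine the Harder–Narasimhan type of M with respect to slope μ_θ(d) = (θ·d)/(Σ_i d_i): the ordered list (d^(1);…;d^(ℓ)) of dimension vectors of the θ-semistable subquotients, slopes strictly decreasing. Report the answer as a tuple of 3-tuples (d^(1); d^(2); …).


Via rank(M_{q-1}∘⋯∘M_p): M ≅ I[1,3], I[3,3].
μ_θ-semistable layers: μ^(1)=1; μ^(2)=-1

((0, 0, 2); (1, 1, 0))


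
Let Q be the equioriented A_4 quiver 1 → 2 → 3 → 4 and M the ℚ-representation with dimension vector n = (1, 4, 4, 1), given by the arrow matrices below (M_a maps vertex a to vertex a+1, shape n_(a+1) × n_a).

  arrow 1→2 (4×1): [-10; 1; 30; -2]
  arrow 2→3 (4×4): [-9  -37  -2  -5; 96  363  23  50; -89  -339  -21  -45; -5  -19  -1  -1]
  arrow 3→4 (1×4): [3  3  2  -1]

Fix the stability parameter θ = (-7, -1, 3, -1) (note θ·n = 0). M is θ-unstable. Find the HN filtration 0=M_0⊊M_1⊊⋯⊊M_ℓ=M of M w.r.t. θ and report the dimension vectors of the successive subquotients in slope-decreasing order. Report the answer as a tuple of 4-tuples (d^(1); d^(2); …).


Interval decomposition of M: I[1,4], I[2,2], I[2,3]^2, I[3,3].
HN type (ℓ=4): μ^(1)=3; μ^(2)=1; μ^(3)=-1; μ^(4)=-7

((0, 0, 3, 0); (0, 0, 1, 1); (0, 4, 0, 0); (1, 0, 0, 0))
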